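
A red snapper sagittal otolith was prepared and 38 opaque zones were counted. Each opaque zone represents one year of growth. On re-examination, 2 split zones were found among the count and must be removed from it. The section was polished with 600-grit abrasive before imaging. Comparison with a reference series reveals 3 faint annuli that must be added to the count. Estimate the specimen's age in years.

39 years

True opaque zone count = 38 − 2 + 3 = 39.
At one opaque zone per year, that is 39 years.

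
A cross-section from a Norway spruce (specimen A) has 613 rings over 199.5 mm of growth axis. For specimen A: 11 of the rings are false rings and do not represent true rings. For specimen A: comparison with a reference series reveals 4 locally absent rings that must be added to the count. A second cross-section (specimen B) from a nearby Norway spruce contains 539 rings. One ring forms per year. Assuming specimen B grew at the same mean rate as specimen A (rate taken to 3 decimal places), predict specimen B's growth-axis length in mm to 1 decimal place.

Specimen A: correcting the raw count gives 613 − 11 + 4 = 606 true rings.
A: Mean rate = 199.5 mm / 606 years ≈ 0.329 mm/yr.
Length of B = 0.329 × 539 = 177.3 mm.

177.3 mm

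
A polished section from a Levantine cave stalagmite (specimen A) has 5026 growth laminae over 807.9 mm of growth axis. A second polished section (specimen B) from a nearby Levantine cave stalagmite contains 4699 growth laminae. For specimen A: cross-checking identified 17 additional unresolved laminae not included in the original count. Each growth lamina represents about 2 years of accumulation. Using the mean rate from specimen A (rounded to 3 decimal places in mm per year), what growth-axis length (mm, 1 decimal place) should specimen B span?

Specimen A: true growth lamina count = 5026 + 17 = 5043.
Specimen A: 5043 growth laminae at 2 years each span 5043 × 2 = 10086 years.
A: Extension rate ≈ 807.9 / 10086 = 0.080 mm/year.
Specimen B: at 2 years per growth lamina, 4699 × 2 = 9398 years. For B, 0.080 mm/year × 9398 years = 751.8 mm.

751.8 mm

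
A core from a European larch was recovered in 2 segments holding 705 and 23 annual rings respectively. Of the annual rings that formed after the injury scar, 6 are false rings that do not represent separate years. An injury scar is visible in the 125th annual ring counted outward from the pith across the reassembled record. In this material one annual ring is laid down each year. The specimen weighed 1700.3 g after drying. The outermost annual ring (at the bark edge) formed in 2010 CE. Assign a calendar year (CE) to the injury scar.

Total annual rings = 705 + 23 = 728.
Between annual ring 125 and the bark edge there are 728 − 125 = 603 annual rings.
Removing the 6 false annual rings leaves 603 − 6 = 597 true annual rings beyond the injury scar.
The annual ring at the bark edge is 2010 CE, so the injury scar dates to 2010 − 597 = 1413 CE.

1413 CE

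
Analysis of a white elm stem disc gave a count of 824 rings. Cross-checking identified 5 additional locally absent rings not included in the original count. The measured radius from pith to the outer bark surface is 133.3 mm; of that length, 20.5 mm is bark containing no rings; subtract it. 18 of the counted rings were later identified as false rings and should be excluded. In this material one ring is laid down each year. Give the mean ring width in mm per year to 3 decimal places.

0.139 mm per year

Correcting the raw count gives 824 − 18 + 5 = 811 true rings.
Net length = 133.3 − 20.5 = 112.8 mm.
Extension rate ≈ 112.8 / 811 = 0.139 mm per year.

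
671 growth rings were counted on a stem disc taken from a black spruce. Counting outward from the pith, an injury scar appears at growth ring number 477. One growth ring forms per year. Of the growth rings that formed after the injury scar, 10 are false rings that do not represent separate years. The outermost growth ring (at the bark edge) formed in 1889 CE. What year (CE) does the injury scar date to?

Between growth ring 477 and the bark edge there are 671 − 477 = 194 growth rings.
Excluding 10 false growth rings: 194 − 10 = 184.
1889 − 184 = 1705 CE.

1705 CE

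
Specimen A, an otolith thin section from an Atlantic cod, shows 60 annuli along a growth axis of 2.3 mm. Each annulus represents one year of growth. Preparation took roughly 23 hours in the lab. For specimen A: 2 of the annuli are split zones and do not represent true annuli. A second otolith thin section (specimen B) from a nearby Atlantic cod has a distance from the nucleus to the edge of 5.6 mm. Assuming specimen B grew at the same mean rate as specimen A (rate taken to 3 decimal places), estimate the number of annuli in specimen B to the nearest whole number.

140 annuli

Specimen A: adjusted count: 60 − 2 = 58 annuli.
A: 2.3 mm over 58 years gives 2.3 / 58 ≈ 0.040 mm/yr.
For B, 5.6 / 0.040 = 140.00 years ≈ 140 annuli.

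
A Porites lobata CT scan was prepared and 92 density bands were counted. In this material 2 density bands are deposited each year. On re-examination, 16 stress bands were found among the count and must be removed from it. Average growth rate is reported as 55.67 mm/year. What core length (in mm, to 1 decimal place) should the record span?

True density band count = 92 − 16 = 76.
76 density bands at 2 per year is 76 / 2 = 38 years.
Predicted length = 55.67 mm/year × 38 years = 2115.5 mm.

2115.5 mm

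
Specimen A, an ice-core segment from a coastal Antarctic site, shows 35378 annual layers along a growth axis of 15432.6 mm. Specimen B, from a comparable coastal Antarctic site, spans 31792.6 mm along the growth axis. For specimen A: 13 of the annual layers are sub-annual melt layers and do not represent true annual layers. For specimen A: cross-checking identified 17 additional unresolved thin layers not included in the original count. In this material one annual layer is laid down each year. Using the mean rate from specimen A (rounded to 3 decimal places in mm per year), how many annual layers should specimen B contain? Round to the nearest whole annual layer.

Specimen A: correcting the raw count gives 35378 − 13 + 17 = 35382 true annual layers.
A: Extension rate ≈ 15432.6 / 35382 = 0.436 mm per year.
B spans 31792.6 / 0.436 = 72918.81 years ≈ 72919 annual layers.

72919 annual layers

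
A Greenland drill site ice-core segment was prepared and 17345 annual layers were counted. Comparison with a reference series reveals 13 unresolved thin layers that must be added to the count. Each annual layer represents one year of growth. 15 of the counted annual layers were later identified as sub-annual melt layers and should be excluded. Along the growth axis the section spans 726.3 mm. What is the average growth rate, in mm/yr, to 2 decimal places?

0.04 mm/yr

Adjusted count: 17345 − 15 + 13 = 17343 annual layers.
Extension rate ≈ 726.3 / 17343 = 0.04 mm/yr.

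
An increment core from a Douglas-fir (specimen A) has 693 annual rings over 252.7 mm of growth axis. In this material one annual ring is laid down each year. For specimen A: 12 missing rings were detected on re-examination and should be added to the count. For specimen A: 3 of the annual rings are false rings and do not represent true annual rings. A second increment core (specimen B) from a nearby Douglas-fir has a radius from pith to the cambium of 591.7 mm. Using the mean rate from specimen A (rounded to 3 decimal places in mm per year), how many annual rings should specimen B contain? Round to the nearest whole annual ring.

1644 annual rings

Specimen A: correcting the raw count gives 693 − 3 + 12 = 702 true annual rings.
A: Mean rate = 252.7 mm / 702 years ≈ 0.360 mm per year.
B spans 591.7 / 0.360 = 1643.61 years ≈ 1644 annual rings.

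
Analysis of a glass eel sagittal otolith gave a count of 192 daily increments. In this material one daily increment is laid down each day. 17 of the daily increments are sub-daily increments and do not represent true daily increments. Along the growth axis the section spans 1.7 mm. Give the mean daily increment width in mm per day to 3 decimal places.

0.010 mm per day

True daily increment count = 192 − 17 = 175.
Extension rate ≈ 1.7 / 175 = 0.010 mm per day.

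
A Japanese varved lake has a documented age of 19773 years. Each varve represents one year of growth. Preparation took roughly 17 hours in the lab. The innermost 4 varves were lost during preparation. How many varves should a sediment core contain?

19769 varves

One varve per year gives 19773 varves over 19773 years.
Less the 4 uncaptured varves: 19773 − 4 = 19769.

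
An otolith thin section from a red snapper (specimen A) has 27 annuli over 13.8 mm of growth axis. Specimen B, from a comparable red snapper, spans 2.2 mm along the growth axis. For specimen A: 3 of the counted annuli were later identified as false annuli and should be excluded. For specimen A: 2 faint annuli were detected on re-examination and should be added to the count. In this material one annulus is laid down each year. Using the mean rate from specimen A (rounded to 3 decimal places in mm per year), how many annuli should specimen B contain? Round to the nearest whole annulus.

4 annuli

Specimen A: adjusted count: 27 − 3 + 2 = 26 annuli.
A: 13.8 mm over 26 years gives 13.8 / 26 ≈ 0.531 mm/yr.
Specimen B: 2.2 mm / 0.531 mm per year = 4.14 years ≈ 4 annuli.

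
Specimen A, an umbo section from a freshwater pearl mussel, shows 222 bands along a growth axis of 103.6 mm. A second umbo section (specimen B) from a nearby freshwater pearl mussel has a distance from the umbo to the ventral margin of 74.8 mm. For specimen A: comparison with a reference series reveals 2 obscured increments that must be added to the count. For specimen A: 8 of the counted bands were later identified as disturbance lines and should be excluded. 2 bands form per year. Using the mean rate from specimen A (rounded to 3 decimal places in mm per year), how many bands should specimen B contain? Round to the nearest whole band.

Specimen A: correcting the raw count gives 222 − 8 + 2 = 216 true bands.
Specimen A: with 2 bands per year, 216 / 2 = 108 years.
A: Extension rate ≈ 103.6 / 108 = 0.959 mm per year.
B spans 74.8 / 0.959 = 78.00 years; at 2 bands per year that is 78.00 × 2 ≈ 156 bands.

156 bands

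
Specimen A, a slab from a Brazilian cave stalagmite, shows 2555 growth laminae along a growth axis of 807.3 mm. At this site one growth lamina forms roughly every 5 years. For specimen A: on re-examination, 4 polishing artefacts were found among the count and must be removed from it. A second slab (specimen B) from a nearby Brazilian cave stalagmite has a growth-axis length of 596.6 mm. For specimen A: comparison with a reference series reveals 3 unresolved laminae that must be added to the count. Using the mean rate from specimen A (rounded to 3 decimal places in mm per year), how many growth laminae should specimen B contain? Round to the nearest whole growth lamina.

1894 growth laminae

Specimen A: true growth lamina count = 2555 − 4 + 3 = 2554.
Specimen A: at 5 years per growth lamina, 2554 × 5 = 12770 years.
A: 807.3 mm over 12770 years gives 807.3 / 12770 ≈ 0.063 mm/year.
B spans 596.6 / 0.063 = 9469.84 years; at 5 years per growth lamina that is 9469.84 / 5 ≈ 1894 growth laminae.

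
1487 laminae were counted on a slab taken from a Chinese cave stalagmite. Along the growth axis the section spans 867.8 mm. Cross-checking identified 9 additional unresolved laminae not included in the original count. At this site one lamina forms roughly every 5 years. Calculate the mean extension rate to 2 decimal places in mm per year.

True lamina count = 1487 + 9 = 1496.
Multiplying by 5 years per lamina: 1496 × 5 = 7480 years.
Extension rate ≈ 867.8 / 7480 = 0.12 mm per year.

0.12 mm per year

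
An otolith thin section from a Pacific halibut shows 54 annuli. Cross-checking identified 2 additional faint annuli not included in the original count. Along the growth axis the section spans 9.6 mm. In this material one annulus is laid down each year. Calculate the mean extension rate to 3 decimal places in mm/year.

0.171 mm/year

Adjusted count: 54 + 2 = 56 annuli.
Mean rate = 9.6 mm / 56 years ≈ 0.171 mm/year.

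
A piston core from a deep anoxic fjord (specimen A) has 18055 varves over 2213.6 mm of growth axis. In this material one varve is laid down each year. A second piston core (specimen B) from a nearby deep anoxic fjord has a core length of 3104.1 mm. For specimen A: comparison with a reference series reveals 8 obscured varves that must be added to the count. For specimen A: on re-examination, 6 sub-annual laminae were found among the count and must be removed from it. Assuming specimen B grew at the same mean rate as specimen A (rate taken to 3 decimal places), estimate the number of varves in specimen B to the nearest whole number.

25237 varves

Specimen A: adjusted count: 18055 − 6 + 8 = 18057 varves.
A: 2213.6 mm over 18057 years gives 2213.6 / 18057 ≈ 0.123 mm/year.
Specimen B: 3104.1 mm / 0.123 mm per year = 25236.59 years ≈ 25237 varves.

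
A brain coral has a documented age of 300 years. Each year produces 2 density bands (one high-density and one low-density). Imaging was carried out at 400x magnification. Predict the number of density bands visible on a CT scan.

With 2 density bands per year, 300 years would produce 300 × 2 = 600 density bands.
So 600 density bands should be present.

600 density bands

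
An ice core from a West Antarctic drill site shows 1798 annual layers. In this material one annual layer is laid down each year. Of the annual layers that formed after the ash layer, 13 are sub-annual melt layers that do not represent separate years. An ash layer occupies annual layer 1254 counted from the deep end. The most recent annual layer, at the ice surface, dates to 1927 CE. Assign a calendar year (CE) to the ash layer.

1396 CE

1798 − 1254 = 544 annual layers lie beyond the ash layer toward the ice surface.
Removing the 13 false annual layers leaves 544 − 13 = 531 true annual layers beyond the ash layer.
1927 − 531 = 1396 CE.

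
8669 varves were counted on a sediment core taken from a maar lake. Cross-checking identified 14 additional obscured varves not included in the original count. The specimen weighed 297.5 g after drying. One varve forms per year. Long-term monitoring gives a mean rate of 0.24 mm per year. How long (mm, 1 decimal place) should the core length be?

True varve count = 8669 + 14 = 8683.
8683 years at 0.24 mm/year gives 0.24 × 8683 = 2083.9 mm.

2083.9 mm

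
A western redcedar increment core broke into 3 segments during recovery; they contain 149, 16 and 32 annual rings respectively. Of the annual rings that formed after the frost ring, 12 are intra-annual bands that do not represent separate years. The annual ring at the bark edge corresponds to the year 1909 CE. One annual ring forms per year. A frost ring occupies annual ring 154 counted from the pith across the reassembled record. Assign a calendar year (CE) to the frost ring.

1878 CE

Total annual rings = 149 + 16 + 32 = 197.
197 − 154 = 43 annual rings lie beyond the frost ring toward the bark edge.
Removing the 12 false annual rings leaves 43 − 12 = 31 true annual rings beyond the frost ring.
1909 − 31 = 1878 CE.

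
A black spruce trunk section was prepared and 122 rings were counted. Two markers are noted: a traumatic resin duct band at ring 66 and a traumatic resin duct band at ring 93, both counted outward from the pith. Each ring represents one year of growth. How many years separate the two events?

27 years

The two markers are separated by 93 − 66 = 27 rings.
One ring per year makes the interval 27 years.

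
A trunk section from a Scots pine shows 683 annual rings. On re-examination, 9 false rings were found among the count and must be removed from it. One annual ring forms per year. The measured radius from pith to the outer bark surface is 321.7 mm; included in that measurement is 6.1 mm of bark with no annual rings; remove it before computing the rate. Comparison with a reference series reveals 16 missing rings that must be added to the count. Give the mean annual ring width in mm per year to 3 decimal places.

0.457 mm per year

Adjusted count: 683 − 9 + 16 = 690 annual rings.
Removing the 6.1 mm offcut leaves 321.7 − 6.1 = 315.6 mm.
Extension rate ≈ 315.6 / 690 = 0.457 mm per year.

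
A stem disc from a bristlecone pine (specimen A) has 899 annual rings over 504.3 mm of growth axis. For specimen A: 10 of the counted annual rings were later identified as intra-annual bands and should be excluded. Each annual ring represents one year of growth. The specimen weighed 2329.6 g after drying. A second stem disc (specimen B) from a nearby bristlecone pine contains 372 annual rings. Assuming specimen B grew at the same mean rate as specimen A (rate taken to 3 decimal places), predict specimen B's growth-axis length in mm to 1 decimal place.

210.9 mm

Specimen A: adjusted count: 899 − 10 = 889 annual rings.
A: Mean rate = 504.3 mm / 889 years ≈ 0.567 mm/year.
For B, 0.567 mm/year × 372 years = 210.9 mm.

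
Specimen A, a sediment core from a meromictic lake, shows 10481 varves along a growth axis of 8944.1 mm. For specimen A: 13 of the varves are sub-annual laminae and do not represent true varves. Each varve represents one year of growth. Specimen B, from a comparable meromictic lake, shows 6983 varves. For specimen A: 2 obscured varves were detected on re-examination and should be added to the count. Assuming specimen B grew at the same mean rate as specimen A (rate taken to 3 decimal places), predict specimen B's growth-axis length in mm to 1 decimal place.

5963.5 mm

Specimen A: true varve count = 10481 − 13 + 2 = 10470.
A: 8944.1 mm over 10470 years gives 8944.1 / 10470 ≈ 0.854 mm/year.
B's length ≈ 0.854 × 6983 = 5963.5 mm.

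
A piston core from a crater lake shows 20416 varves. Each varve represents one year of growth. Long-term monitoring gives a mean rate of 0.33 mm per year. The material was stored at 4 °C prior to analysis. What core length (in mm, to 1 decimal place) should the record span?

20416 years of growth are recorded.
Length ≈ 0.33 × 20416 = 6737.3 mm.

6737.3 mm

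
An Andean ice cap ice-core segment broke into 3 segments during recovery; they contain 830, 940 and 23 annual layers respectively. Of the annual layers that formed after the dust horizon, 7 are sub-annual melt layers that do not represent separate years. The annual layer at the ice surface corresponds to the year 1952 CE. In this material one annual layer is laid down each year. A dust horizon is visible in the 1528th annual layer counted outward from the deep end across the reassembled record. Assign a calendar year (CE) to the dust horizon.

Total annual layers = 830 + 940 + 23 = 1793.
Between annual layer 1528 and the ice surface there are 1793 − 1528 = 265 annual layers.
265 − 7 false = 258 true annual layers after the dust horizon.
The annual layer at the ice surface is 1952 CE, so the dust horizon dates to 1952 − 258 = 1694 CE.

1694 CE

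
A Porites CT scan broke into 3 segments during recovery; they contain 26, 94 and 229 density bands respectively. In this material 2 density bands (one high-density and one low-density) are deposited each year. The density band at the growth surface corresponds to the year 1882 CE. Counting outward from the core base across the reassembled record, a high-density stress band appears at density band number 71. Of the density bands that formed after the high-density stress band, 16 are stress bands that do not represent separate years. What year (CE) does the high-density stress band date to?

1751 CE

Total density bands = 26 + 94 + 229 = 349.
349 − 71 = 278 density bands lie beyond the high-density stress band toward the growth surface.
Excluding 16 false density bands: 278 − 16 = 262.
Dividing by 2 density bands per year: 262 / 2 = 131 years.
The density band at the growth surface is 1882 CE, so the high-density stress band dates to 1882 − 131 = 1751 CE.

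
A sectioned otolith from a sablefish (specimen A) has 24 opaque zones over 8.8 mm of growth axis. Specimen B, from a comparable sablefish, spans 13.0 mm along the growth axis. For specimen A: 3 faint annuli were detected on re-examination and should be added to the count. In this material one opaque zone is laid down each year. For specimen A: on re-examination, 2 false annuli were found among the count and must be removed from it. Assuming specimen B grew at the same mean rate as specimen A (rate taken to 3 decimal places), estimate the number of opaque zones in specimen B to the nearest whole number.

Specimen A: correcting the raw count gives 24 − 2 + 3 = 25 true opaque zones.
A: Extension rate ≈ 8.8 / 25 = 0.352 mm/yr.
Specimen B: 13.0 mm / 0.352 mm per year = 36.93 years ≈ 37 opaque zones.

37 opaque zones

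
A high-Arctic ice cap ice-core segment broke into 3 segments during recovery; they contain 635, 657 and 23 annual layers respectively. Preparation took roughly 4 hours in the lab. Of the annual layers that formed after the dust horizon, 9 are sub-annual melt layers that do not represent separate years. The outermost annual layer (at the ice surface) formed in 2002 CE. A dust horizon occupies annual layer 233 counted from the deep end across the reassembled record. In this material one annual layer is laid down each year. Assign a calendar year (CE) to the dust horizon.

Total annual layers = 635 + 657 + 23 = 1315.
The dust horizon sits at annual layer 233 from the deep end, so 1315 − 233 = 1082 annual layers formed after it.
1082 − 9 false = 1073 true annual layers after the dust horizon.
2002 − 1073 = 929 CE.

929 CE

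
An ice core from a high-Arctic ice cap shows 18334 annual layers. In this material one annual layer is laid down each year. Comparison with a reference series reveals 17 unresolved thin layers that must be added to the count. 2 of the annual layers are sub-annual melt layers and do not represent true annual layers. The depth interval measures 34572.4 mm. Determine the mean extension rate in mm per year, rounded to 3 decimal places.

1.884 mm per year

Adjusted count: 18334 − 2 + 17 = 18349 annual layers.
Extension rate ≈ 34572.4 / 18349 = 1.884 mm per year.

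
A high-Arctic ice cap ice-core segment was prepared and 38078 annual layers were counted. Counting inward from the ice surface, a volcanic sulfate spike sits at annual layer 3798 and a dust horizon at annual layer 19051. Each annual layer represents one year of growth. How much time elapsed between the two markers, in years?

15253 yr

The two markers are separated by 19051 − 3798 = 15253 annual layers.
At one annual layer per year, 15253 years elapsed between them.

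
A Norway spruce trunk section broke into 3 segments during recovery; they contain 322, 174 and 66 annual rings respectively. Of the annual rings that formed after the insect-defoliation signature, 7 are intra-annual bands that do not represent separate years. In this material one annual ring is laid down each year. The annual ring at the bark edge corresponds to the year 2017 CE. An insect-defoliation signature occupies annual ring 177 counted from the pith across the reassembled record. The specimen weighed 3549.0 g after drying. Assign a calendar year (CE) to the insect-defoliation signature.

Total annual rings = 322 + 174 + 66 = 562.
Between annual ring 177 and the bark edge there are 562 − 177 = 385 annual rings.
Excluding 7 false annual rings: 385 − 7 = 378.
Counting back 378 years from 2017 CE places the insect-defoliation signature in 2017 − 378 = 1639 CE.

1639 CE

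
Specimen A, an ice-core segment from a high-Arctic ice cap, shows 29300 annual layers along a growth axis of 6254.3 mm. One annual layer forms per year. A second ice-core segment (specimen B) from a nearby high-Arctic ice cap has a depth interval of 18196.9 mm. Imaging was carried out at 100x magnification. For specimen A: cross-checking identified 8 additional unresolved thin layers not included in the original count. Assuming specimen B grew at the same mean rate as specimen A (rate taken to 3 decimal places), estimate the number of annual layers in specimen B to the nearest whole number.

Specimen A: after corrections the count is 29300 + 8 = 29308 annual layers.
A: 6254.3 mm over 29308 years gives 6254.3 / 29308 ≈ 0.213 mm/year.
For B, 18196.9 / 0.213 = 85431.46 years ≈ 85431 annual layers.

85431 annual layers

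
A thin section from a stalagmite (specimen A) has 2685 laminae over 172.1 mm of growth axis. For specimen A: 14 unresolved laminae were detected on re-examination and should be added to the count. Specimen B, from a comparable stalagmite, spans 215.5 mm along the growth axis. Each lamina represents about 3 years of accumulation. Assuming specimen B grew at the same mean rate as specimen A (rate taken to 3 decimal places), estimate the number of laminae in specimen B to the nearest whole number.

3421 laminae

Specimen A: after corrections the count is 2685 + 14 = 2699 laminae.
Specimen A: multiplying by 3 years per lamina: 2699 × 3 = 8097 years.
A: Mean rate = 172.1 mm / 8097 years ≈ 0.021 mm/yr.
Specimen B: 215.5 mm / 0.021 mm per year = 10261.90 years; at 3 years per lamina that is 10261.90 / 3 ≈ 3421 laminae.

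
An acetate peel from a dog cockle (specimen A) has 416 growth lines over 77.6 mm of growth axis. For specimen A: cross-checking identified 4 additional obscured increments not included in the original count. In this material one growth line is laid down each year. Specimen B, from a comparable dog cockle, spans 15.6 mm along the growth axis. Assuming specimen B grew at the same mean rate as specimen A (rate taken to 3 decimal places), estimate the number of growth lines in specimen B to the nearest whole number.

Specimen A: correcting the raw count gives 416 + 4 = 420 true growth lines.
A: Mean rate = 77.6 mm / 420 years ≈ 0.185 mm/yr.
For B, 15.6 / 0.185 = 84.32 years ≈ 84 growth lines.

84 growth lines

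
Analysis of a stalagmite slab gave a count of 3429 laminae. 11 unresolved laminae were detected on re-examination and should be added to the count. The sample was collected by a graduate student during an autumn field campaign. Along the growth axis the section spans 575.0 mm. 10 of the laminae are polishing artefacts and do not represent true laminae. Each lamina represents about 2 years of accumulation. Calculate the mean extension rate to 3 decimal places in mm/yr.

True lamina count = 3429 − 10 + 11 = 3430.
Multiplying by 2 years per lamina: 3430 × 2 = 6860 years.
Mean rate = 575.0 mm / 6860 years ≈ 0.084 mm/yr.

0.084 mm/yr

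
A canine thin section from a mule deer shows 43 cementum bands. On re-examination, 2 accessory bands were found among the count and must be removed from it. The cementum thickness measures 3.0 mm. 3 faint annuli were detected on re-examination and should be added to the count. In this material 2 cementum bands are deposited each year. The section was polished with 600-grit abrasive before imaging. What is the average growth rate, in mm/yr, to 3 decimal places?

After corrections the count is 43 − 2 + 3 = 44 cementum bands.
Dividing by 2 cementum bands per year: 44 / 2 = 22 years.
Extension rate ≈ 3.0 / 22 = 0.136 mm/yr.

0.136 mm/yr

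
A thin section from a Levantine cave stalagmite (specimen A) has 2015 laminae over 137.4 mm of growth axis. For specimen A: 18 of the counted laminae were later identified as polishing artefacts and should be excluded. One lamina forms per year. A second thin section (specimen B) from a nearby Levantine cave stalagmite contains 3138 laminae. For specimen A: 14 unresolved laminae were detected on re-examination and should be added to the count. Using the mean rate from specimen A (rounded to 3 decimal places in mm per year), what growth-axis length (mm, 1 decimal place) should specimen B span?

213.4 mm

Specimen A: correcting the raw count gives 2015 − 18 + 14 = 2011 true laminae.
A: Mean rate = 137.4 mm / 2011 years ≈ 0.068 mm/yr.
B's length ≈ 0.068 × 3138 = 213.4 mm.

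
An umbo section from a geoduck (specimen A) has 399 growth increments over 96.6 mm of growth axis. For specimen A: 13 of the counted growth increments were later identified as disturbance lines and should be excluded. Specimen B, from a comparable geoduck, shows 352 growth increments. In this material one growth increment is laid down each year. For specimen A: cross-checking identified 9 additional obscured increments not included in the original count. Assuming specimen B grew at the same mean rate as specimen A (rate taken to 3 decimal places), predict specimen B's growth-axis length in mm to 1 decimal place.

86.2 mm

Specimen A: correcting the raw count gives 399 − 13 + 9 = 395 true growth increments.
A: Mean rate = 96.6 mm / 395 years ≈ 0.245 mm per year.
Length of B = 0.245 × 352 = 86.2 mm.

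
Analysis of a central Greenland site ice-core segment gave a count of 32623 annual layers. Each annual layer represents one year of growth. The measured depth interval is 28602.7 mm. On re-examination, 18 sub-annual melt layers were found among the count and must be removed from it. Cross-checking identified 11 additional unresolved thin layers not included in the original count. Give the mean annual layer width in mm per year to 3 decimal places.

0.877 mm per year

True annual layer count = 32623 − 18 + 11 = 32616.
28602.7 mm over 32616 years gives 28602.7 / 32616 ≈ 0.877 mm per year.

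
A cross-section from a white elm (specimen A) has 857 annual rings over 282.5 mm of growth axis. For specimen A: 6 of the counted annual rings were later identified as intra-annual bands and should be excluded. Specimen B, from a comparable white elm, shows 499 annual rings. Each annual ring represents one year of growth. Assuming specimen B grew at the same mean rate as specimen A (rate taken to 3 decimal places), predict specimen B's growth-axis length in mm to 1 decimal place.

Specimen A: after corrections the count is 857 − 6 = 851 annual rings.
A: 282.5 mm over 851 years gives 282.5 / 851 ≈ 0.332 mm per year.
B's length ≈ 0.332 × 499 = 165.7 mm.

165.7 mm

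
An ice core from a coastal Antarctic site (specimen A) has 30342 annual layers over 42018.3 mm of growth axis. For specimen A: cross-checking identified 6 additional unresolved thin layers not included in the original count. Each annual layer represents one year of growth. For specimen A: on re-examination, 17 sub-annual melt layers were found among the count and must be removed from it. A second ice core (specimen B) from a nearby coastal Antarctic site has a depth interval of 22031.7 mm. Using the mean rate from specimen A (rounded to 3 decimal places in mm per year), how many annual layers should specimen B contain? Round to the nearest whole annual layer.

Specimen A: adjusted count: 30342 − 17 + 6 = 30331 annual layers.
A: Extension rate ≈ 42018.3 / 30331 = 1.385 mm/year.
For B, 22031.7 / 1.385 = 15907.36 years ≈ 15907 annual layers.

15907 annual layers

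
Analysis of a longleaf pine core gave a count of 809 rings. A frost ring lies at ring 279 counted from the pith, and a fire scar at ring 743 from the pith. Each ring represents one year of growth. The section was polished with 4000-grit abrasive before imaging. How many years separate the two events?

464 years

The two markers are separated by 743 − 279 = 464 rings.
That is 464 years at one ring per year.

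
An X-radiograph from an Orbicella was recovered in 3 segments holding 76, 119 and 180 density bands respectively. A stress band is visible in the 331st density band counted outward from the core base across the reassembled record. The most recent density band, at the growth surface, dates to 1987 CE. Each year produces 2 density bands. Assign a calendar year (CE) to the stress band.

1965 CE

Total density bands = 76 + 119 + 180 = 375.
Between density band 331 and the growth surface there are 375 − 331 = 44 density bands.
44 density bands at 2 per year is 44 / 2 = 22 years.
1987 − 22 = 1965 CE.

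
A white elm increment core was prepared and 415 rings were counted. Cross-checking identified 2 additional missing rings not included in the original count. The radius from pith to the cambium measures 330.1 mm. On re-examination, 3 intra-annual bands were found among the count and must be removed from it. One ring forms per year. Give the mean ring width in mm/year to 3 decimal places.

After corrections the count is 415 − 3 + 2 = 414 rings.
Extension rate ≈ 330.1 / 414 = 0.797 mm/year.

0.797 mm/year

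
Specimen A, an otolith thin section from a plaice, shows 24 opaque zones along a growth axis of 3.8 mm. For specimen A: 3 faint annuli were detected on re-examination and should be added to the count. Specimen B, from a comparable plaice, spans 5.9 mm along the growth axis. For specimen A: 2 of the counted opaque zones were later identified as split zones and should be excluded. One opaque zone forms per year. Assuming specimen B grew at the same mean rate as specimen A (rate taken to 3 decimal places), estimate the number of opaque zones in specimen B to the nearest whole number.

39 opaque zones

Specimen A: correcting the raw count gives 24 − 2 + 3 = 25 true opaque zones.
A: 3.8 mm over 25 years gives 3.8 / 25 ≈ 0.152 mm/year.
B spans 5.9 / 0.152 = 38.82 years ≈ 39 opaque zones.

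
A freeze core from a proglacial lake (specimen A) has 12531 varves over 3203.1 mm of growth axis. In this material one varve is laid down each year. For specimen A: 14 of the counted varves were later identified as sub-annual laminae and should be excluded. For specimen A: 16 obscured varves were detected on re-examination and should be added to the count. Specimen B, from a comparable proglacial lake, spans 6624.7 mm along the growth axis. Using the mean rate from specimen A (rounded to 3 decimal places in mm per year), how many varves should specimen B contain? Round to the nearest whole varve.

Specimen A: true varve count = 12531 − 14 + 16 = 12533.
A: Mean rate = 3203.1 mm / 12533 years ≈ 0.256 mm per year.
For B, 6624.7 / 0.256 = 25877.73 years ≈ 25878 varves.

25878 varves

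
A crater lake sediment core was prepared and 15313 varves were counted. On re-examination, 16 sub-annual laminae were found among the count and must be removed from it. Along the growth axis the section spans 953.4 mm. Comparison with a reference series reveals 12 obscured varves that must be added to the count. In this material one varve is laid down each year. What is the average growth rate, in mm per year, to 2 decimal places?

Adjusted count: 15313 − 16 + 12 = 15309 varves.
Extension rate ≈ 953.4 / 15309 = 0.06 mm per year.

0.06 mm per year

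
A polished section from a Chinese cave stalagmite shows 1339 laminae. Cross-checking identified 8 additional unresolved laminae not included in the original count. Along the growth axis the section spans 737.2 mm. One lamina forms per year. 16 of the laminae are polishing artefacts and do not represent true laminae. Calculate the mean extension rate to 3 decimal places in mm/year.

0.554 mm/year

After corrections the count is 1339 − 16 + 8 = 1331 laminae.
Extension rate ≈ 737.2 / 1331 = 0.554 mm/year.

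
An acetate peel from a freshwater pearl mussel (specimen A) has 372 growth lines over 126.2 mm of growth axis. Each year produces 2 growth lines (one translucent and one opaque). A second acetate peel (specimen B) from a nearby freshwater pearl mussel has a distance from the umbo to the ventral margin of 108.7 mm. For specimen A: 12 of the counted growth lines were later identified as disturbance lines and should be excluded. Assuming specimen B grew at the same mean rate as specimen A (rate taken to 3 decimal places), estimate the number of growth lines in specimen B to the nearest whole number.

310 growth lines

Specimen A: adjusted count: 372 − 12 = 360 growth lines.
Specimen A: dividing by 2 growth lines per year: 360 / 2 = 180 years.
A: Extension rate ≈ 126.2 / 180 = 0.701 mm per year.
Specimen B: 108.7 mm / 0.701 mm per year = 155.06 years; at 2 growth lines per year that is 155.06 × 2 ≈ 310 growth lines.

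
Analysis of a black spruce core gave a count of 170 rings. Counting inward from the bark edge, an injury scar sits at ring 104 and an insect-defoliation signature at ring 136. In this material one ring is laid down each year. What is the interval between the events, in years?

32 years

136 − 104 = 32 rings lie between the two events.
That is 32 years at one ring per year.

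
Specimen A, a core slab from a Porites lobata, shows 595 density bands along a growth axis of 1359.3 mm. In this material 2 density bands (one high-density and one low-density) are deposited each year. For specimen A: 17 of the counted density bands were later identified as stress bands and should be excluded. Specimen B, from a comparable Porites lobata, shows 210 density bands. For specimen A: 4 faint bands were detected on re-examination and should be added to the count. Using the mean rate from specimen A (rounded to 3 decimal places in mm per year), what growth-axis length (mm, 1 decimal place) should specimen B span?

Specimen A: correcting the raw count gives 595 − 17 + 4 = 582 true density bands.
Specimen A: with 2 density bands per year, 582 / 2 = 291 years.
A: Mean rate = 1359.3 mm / 291 years ≈ 4.671 mm/year.
Specimen B: 210 density bands at 2 per year is 210 / 2 = 105 years. For B, 4.671 mm/year × 105 years = 490.5 mm.

490.5 mm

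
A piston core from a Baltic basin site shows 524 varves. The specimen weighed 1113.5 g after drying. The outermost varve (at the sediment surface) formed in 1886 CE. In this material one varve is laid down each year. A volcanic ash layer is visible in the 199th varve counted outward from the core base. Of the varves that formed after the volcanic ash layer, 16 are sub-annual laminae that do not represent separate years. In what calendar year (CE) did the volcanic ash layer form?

1577 CE

The volcanic ash layer sits at varve 199 from the core base, so 524 − 199 = 325 varves formed after it.
325 − 16 false = 309 true varves after the volcanic ash layer.
1886 − 309 = 1577 CE.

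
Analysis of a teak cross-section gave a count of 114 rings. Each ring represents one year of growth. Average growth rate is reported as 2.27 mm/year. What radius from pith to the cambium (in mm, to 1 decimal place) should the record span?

114 years of growth are recorded.
Length ≈ 2.27 × 114 = 258.8 mm.

258.8 mm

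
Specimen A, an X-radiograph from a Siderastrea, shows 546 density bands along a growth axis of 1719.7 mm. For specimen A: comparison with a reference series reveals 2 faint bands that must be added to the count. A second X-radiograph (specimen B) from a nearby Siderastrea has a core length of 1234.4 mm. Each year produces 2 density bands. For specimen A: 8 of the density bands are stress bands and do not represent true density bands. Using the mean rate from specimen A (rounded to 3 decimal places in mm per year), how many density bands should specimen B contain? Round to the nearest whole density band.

388 density bands

Specimen A: after corrections the count is 546 − 8 + 2 = 540 density bands.
Specimen A: with 2 density bands per year, 540 / 2 = 270 years.
A: Extension rate ≈ 1719.7 / 270 = 6.369 mm/yr.
Specimen B: 1234.4 mm / 6.369 mm per year = 193.81 years; at 2 density bands per year that is 193.81 × 2 ≈ 388 density bands.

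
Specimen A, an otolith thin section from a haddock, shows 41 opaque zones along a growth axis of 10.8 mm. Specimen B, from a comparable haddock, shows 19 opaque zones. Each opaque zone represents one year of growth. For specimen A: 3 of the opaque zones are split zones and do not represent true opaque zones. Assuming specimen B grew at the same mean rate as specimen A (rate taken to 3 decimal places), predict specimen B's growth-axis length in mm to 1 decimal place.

Specimen A: correcting the raw count gives 41 − 3 = 38 true opaque zones.
A: 10.8 mm over 38 years gives 10.8 / 38 ≈ 0.284 mm/yr.
For B, 0.284 mm/year × 19 years = 5.4 mm.

5.4 mm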